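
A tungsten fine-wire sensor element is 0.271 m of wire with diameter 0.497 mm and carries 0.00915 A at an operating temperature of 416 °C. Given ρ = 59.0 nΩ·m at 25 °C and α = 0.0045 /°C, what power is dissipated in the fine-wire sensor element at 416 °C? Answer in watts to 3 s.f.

ρ = 59.0 nΩ·m = 5.90×10^-8 Ω·m
A = π(d/2)² = π(2.4850e-04 m)² = 1.940e-07 m²
R₍25₎ = ρL/A = (5.90×10^-8)(0.271)/(1.940e-07) = 0.08242 Ω
R₍416₎ = R₍25₎(1 + αΔT) = 0.08242 × (1 + 0.0045×391) = 0.2274 Ω
P = I²R = (0.00915)² × 0.2274 = 1.90×10^-5 W

1.90×10^-5 W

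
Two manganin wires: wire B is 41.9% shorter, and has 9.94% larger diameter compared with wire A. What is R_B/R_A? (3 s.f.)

R ∝ L/d², so R_B/R_A = (1 − 41.9/100) × (1 + 9.94/100)⁻²
= 0.581 × 0.8274 = 0.481

0.481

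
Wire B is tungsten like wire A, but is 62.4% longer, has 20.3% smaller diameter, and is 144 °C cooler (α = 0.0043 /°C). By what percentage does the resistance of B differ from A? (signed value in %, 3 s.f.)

-2.64%

R ∝ ρL/d² with ρ ∝ (1+αΔT), so R_B/R_A = (1 + 62.4/100) × (1 − 20.3/100)⁻² × (1 − 0.0043×144)
= 1.624 × 1.574 × 0.3808 = 0.9736
(R_B − R_A)/R_A = 0.9736 − 1 = -2.64%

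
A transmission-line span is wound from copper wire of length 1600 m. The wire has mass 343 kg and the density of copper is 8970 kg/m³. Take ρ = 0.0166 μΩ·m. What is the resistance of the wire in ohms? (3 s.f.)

1.11 Ω

ρ = 0.0166 μΩ·m = 1.66×10^-8 Ω·m
A = m/(density·L) = 343/(8970×1600) = 2.3899e-05 m²
R = ρL/A = (1.66×10^-8)(1600)/(2.3899e-05) = 1.11 Ω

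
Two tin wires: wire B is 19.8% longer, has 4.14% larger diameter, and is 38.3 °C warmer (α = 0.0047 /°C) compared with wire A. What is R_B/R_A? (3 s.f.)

R ∝ ρL/d² with ρ ∝ (1+αΔT), so R_B/R_A = (1 + 19.8/100) × (1 + 4.14/100)⁻² × (1 + 0.0047×38.3)
= 1.198 × 0.9221 × 1.18 = 1.30

1.30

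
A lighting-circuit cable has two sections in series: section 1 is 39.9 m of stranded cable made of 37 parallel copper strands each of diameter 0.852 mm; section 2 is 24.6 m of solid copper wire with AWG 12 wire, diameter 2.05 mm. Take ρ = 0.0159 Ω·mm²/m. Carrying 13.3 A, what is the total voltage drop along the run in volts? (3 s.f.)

1.98 V

ρ = 0.0159 Ω·mm²/m = 1.59×10^-8 Ω·m
Section 1: A_strand = π(4.2600e-04)² = 5.701e-07 m²; R₁ = ρL/(N·A_s) = (1.59×10^-8)(39.9)/(37×5.701e-07) = 0.03007 Ω
Section 2: A = π(2.05/2 mm)² = π(1.0250e-03 m)² = 3.301e-06 m²
R₂ = (1.59×10^-8)(24.6)/(3.301e-06) = 0.1185 Ω
R = R₁ + R₂ = 0.1486 Ω
V = IR = 13.3 × 0.1486 = 1.98 V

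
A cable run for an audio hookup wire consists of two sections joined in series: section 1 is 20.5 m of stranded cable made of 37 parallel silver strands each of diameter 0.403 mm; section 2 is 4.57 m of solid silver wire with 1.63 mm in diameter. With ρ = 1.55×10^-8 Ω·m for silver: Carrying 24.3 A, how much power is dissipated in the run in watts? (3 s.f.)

59.8 W

Section 1: A_strand = π(2.0150e-04)² = 1.276e-07 m²; R₁ = ρL/(N·A_s) = (1.55×10^-8)(20.5)/(37×1.276e-07) = 0.06733 Ω
Section 2: A = π(d/2)² = π(8.1500e-04 m)² = 2.087e-06 m²
R₂ = (1.55×10^-8)(4.57)/(2.087e-06) = 0.03395 Ω
R = R₁ + R₂ = 0.1013 Ω
P = I²R = (24.3)² × 0.1013 = 59.8 W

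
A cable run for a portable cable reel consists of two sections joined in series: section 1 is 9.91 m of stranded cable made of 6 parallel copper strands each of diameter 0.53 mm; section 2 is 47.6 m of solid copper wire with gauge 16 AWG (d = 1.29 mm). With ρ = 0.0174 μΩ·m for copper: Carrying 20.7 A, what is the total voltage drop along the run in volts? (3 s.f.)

ρ = 0.0174 μΩ·m = 1.74×10^-8 Ω·m
Section 1: A_strand = π(2.6500e-04)² = 2.206e-07 m²; R₁ = ρL/(N·A_s) = (1.74×10^-8)(9.91)/(6×2.206e-07) = 0.1303 Ω
Section 2: A = π(1.29/2 mm)² = π(6.4500e-04 m)² = 1.307e-06 m²
R₂ = (1.74×10^-8)(47.6)/(1.307e-06) = 0.6337 Ω
R = R₁ + R₂ = 0.764 Ω
V = IR = 20.7 × 0.764 = 15.8 V

15.8 V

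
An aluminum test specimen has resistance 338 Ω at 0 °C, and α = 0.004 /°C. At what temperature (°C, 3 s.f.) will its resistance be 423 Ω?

62.9 °C

R = R₀(1 + α(T − T₀)) ⇒ T = T₀ + (R/R₀ − 1)/α
T = 0 + (423/338 − 1)/0.004 = 0 + (0.2515)/0.004 = 62.9 °C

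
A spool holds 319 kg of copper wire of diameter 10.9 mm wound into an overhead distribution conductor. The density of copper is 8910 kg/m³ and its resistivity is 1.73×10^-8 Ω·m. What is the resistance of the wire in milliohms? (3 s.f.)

71.1 mΩ

A = π(d/2)² = π(5.4500e-03 m)² = 9.3313e-05 m²
L = m/(density·A) = 319/(8910×9.3313e-05) = 383.7 m
R = ρL/A = (1.73×10^-8)(383.7)/(9.3313e-05) = 71.1 mΩ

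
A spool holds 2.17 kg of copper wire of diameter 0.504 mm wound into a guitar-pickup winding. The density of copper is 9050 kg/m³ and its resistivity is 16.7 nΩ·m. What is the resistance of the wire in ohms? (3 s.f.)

101 Ω

ρ = 16.7 nΩ·m = 1.67×10^-8 Ω·m
A = π(d/2)² = π(2.5200e-04 m)² = 1.9950e-07 m²
L = m/(density·A) = 2.17/(9050×1.9950e-07) = 1202 m
R = ρL/A = (1.67×10^-8)(1202)/(1.9950e-07) = 101 Ω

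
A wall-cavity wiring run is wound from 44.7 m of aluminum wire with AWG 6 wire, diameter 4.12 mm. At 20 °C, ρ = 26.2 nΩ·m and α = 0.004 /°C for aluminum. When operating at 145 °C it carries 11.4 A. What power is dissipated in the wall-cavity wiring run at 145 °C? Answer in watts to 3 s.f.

ρ = 26.2 nΩ·m = 2.62×10^-8 Ω·m
A = π(4.12/2 mm)² = π(2.0600e-03 m)² = 1.333e-05 m²
R₍20₎ = ρL/A = (2.62×10^-8)(44.7)/(1.333e-05) = 0.08785 Ω
R₍145₎ = R₍20₎(1 + αΔT) = 0.08785 × (1 + 0.004×125) = 0.1318 Ω
P = I²R = (11.4)² × 0.1318 = 17.1 W

17.1 W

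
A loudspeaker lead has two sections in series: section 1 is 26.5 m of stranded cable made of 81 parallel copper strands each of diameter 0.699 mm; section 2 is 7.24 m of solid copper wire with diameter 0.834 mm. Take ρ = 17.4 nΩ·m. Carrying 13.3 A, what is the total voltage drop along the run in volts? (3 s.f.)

3.26 V

ρ = 17.4 nΩ·m = 1.74×10^-8 Ω·m
Section 1: A_strand = π(3.4950e-04)² = 3.837e-07 m²; R₁ = ρL/(N·A_s) = (1.74×10^-8)(26.5)/(81×3.837e-07) = 0.01483 Ω
Section 2: A = π(d/2)² = π(4.1700e-04 m)² = 5.463e-07 m²
R₂ = (1.74×10^-8)(7.24)/(5.463e-07) = 0.2306 Ω
R = R₁ + R₂ = 0.2454 Ω
V = IR = 13.3 × 0.2454 = 3.26 V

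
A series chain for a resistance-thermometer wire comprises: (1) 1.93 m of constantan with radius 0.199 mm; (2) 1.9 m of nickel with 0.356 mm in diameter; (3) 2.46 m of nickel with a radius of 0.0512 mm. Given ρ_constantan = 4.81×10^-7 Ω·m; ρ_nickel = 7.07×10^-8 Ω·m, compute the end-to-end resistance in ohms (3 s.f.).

29.9 Ω

Seg 1: A = πr² = π(1.9900e-04 m)² = 1.244e-07 m²
R_1 = (4.81×10^-7)(1.93)/(1.244e-07) = 7.462 Ω
Seg 2: A = π(d/2)² = π(1.7800e-04 m)² = 9.954e-08 m²
R_2 = (7.07×10^-8)(1.9)/(9.954e-08) = 1.35 Ω
Seg 3: A = πr² = π(5.1200e-05 m)² = 8.235e-09 m²
R_3 = (7.07×10^-8)(2.46)/(8.235e-09) = 21.12 Ω
R_total = R_1 + R_2 + R_3 = 29.9 Ω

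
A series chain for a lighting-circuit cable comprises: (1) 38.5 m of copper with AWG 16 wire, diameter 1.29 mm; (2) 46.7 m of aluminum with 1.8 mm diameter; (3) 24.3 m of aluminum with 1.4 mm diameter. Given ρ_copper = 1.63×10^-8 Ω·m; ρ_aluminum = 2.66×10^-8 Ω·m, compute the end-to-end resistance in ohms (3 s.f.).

Seg 1: A = π(1.29/2 mm)² = π(6.4500e-04 m)² = 1.307e-06 m²
R_1 = (1.63×10^-8)(38.5)/(1.307e-06) = 0.4802 Ω
Seg 2: A = π(d/2)² = π(9.0000e-04 m)² = 2.545e-06 m²
R_2 = (2.66×10^-8)(46.7)/(2.545e-06) = 0.4882 Ω
Seg 3: A = π(d/2)² = π(7.0000e-04 m)² = 1.539e-06 m²
R_3 = (2.66×10^-8)(24.3)/(1.539e-06) = 0.4199 Ω
R_total = R_1 + R_2 + R_3 = 1.39 Ω

1.39 Ω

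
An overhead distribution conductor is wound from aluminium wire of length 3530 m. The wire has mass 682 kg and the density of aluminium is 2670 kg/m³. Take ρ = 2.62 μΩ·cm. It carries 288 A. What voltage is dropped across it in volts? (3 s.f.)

ρ = 2.62 μΩ·cm = 2.62×10^-8 Ω·m
A = m/(density·L) = 682/(2670×3530) = 7.2360e-05 m²
R = ρL/A = (2.62×10^-8)(3530)/(7.2360e-05) = 1.278 Ω
V = IR = 288 × 1.278 = 368 V

368 V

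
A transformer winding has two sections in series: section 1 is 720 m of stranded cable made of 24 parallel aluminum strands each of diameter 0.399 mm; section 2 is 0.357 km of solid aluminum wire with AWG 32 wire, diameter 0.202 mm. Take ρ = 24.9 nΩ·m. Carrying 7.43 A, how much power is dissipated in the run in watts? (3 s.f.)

ρ = 24.9 nΩ·m = 2.49×10^-8 Ω·m
Section 1: A_strand = π(1.9950e-04)² = 1.250e-07 m²; R₁ = ρL/(N·A_s) = (2.49×10^-8)(720)/(24×1.250e-07) = 5.974 Ω
Section 2: A = π(0.202/2 mm)² = π(1.0100e-04 m)² = 3.205e-08 m²
R₂ = (2.49×10^-8)(357)/(3.205e-08) = 277.4 Ω
R = R₁ + R₂ = 283.4 Ω
P = I²R = (7.43)² × 283.4 = 15600 W

15600 W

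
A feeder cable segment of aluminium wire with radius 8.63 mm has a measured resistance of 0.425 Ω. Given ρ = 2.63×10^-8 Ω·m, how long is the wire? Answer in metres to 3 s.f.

A = πr² = π(8.6300e-03 m)² = 2.340e-04 m²
L = RA/ρ = (0.425)(2.340e-04)/(2.63×10^-8) = 3780 m

3780 m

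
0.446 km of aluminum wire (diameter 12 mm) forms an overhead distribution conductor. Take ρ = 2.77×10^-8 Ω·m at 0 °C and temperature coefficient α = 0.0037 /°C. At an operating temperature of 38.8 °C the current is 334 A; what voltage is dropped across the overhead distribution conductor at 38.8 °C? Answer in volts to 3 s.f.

41.7 V

A = π(d/2)² = π(6.0000e-03 m)² = 1.131e-04 m²
R₍0₎ = ρL/A = (2.77×10^-8)(446)/(1.131e-04) = 0.1092 Ω
R₍38.8₎ = R₍0₎(1 + αΔT) = 0.1092 × (1 + 0.0037×38.8) = 0.1249 Ω
V = IR = 334 × 0.1249 = 41.7 V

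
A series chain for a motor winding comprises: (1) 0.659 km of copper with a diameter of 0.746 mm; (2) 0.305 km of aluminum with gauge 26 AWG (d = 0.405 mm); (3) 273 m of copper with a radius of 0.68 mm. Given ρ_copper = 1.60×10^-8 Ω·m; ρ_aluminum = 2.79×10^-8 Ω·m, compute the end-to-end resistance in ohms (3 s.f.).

Seg 1: A = π(d/2)² = π(3.7300e-04 m)² = 4.371e-07 m²
R_1 = (1.60×10^-8)(659)/(4.371e-07) = 24.12 Ω
Seg 2: A = π(0.405/2 mm)² = π(2.0250e-04 m)² = 1.288e-07 m²
R_2 = (2.79×10^-8)(305)/(1.288e-07) = 66.05 Ω
Seg 3: A = πr² = π(6.8000e-04 m)² = 1.453e-06 m²
R_3 = (1.60×10^-8)(273)/(1.453e-06) = 3.007 Ω
R_total = R_1 + R_2 + R_3 = 93.2 Ω

93.2 Ω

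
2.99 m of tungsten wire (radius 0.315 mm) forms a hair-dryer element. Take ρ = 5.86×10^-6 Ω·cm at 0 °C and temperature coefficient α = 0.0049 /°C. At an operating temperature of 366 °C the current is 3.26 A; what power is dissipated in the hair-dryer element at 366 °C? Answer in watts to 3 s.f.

16.7 W

ρ = 5.86×10^-6 Ω·cm = 5.86×10^-8 Ω·m
A = πr² = π(3.1500e-04 m)² = 3.117e-07 m²
R₍0₎ = ρL/A = (5.86×10^-8)(2.99)/(3.117e-07) = 0.5621 Ω
R₍366₎ = R₍0₎(1 + αΔT) = 0.5621 × (1 + 0.0049×366) = 1.57 Ω
P = I²R = (3.26)² × 1.57 = 16.7 W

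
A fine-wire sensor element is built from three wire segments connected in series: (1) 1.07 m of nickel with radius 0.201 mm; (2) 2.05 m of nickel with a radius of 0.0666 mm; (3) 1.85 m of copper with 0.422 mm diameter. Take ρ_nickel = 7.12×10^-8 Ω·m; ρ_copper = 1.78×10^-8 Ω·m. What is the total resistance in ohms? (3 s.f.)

11.3 Ω

Seg 1: A = πr² = π(2.0100e-04 m)² = 1.269e-07 m²
R_1 = (7.12×10^-8)(1.07)/(1.269e-07) = 0.6002 Ω
Seg 2: A = πr² = π(6.6600e-05 m)² = 1.393e-08 m²
R_2 = (7.12×10^-8)(2.05)/(1.393e-08) = 10.47 Ω
Seg 3: A = π(d/2)² = π(2.1100e-04 m)² = 1.399e-07 m²
R_3 = (1.78×10^-8)(1.85)/(1.399e-07) = 0.2354 Ω
R_total = R_1 + R_2 + R_3 = 11.3 Ω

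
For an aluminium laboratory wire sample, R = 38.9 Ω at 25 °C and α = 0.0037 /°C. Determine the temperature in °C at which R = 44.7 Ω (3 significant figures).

65.3 °C

R = R₀(1 + α(T − T₀)) ⇒ T = T₀ + (R/R₀ − 1)/α
T = 25 + (44.7/38.9 − 1)/0.0037 = 25 + (0.1491)/0.0037 = 65.3 °C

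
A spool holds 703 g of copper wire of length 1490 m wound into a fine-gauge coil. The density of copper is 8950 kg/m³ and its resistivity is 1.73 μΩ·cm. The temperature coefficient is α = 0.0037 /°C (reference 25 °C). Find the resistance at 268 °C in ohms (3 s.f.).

929 Ω

ρ = 1.73 μΩ·cm = 1.73×10^-8 Ω·m
A = m/(density·L) = 0.703/(8950×1490) = 5.2716e-08 m²
R = ρL/A = (1.73×10^-8)(1490)/(5.2716e-08) = 489 Ω
R(268 °C) = 489 × (1 + 0.0037×243) = 929 Ω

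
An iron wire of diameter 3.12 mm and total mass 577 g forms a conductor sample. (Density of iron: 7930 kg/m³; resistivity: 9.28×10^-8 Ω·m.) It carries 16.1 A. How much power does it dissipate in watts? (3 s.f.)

29.9 W

A = π(d/2)² = π(1.5600e-03 m)² = 7.6454e-06 m²
L = m/(density·A) = 0.577/(7930×7.6454e-06) = 9.517 m
R = ρL/A = (9.28×10^-8)(9.517)/(7.6454e-06) = 0.1155 Ω
P = I²R = (16.1)² × 0.1155 = 29.9 W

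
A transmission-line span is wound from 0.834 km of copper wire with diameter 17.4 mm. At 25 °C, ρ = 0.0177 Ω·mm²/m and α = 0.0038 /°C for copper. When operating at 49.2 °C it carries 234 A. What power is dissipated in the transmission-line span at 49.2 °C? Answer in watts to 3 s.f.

3710 W

ρ = 0.0177 Ω·mm²/m = 1.77×10^-8 Ω·m
A = π(d/2)² = π(8.7000e-03 m)² = 2.378e-04 m²
R₍25₎ = ρL/A = (1.77×10^-8)(834)/(2.378e-04) = 0.06208 Ω
R₍49.2₎ = R₍25₎(1 + αΔT) = 0.06208 × (1 + 0.0038×24.2) = 0.06779 Ω
P = I²R = (234)² × 0.06779 = 3710 W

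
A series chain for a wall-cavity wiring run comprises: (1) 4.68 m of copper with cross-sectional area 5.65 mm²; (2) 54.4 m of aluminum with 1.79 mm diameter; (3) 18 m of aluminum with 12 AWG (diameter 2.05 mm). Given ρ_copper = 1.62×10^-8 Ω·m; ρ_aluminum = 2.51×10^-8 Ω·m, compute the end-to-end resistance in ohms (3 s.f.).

Seg 1: A = 5.65 mm² = 5.650e-06 m²
R_1 = (1.62×10^-8)(4.68)/(5.650e-06) = 0.01342 Ω
Seg 2: A = π(d/2)² = π(8.9500e-04 m)² = 2.516e-06 m²
R_2 = (2.51×10^-8)(54.4)/(2.516e-06) = 0.5426 Ω
Seg 3: A = π(2.05/2 mm)² = π(1.0250e-03 m)² = 3.301e-06 m²
R_3 = (2.51×10^-8)(18)/(3.301e-06) = 0.1369 Ω
R_total = R_1 + R_2 + R_3 = 0.693 Ω

0.693 Ω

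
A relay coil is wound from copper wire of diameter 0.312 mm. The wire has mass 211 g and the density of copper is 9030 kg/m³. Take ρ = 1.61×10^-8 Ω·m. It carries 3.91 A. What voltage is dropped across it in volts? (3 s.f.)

252 V

A = π(d/2)² = π(1.5600e-04 m)² = 7.6454e-08 m²
L = m/(density·A) = 0.211/(9030×7.6454e-08) = 305.6 m
R = ρL/A = (1.61×10^-8)(305.6)/(7.6454e-08) = 64.36 Ω
V = IR = 3.91 × 64.36 = 252 V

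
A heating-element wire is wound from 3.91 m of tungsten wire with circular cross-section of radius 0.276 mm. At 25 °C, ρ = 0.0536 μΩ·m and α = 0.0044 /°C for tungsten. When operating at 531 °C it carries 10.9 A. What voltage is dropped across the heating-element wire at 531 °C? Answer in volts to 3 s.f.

ρ = 0.0536 μΩ·m = 5.36×10^-8 Ω·m
A = πr² = π(2.7600e-04 m)² = 2.393e-07 m²
R₍25₎ = ρL/A = (5.36×10^-8)(3.91)/(2.393e-07) = 0.8757 Ω
R₍531₎ = R₍25₎(1 + αΔT) = 0.8757 × (1 + 0.0044×506) = 2.825 Ω
V = IR = 10.9 × 2.825 = 30.8 V

30.8 V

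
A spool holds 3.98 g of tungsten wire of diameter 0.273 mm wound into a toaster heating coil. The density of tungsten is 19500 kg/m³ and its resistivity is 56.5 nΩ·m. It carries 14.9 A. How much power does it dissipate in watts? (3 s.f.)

747 W

ρ = 56.5 nΩ·m = 5.65×10^-8 Ω·m
A = π(d/2)² = π(1.3650e-04 m)² = 5.8535e-08 m²
L = m/(density·A) = 0.00398/(19500×5.8535e-08) = 3.487 m
R = ρL/A = (5.65×10^-8)(3.487)/(5.8535e-08) = 3.366 Ω
P = I²R = (14.9)² × 3.366 = 747 W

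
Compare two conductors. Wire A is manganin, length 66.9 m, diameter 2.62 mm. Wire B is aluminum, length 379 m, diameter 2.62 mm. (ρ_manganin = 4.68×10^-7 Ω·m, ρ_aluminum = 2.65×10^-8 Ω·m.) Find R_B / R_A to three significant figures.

R ∝ ρL/d², so R_B/R_A = (ρ_B/ρ_A) × (L_B/L_A)
= (2.65×10^-8/4.68×10^-7) × (379/66.9) = 0.321

0.321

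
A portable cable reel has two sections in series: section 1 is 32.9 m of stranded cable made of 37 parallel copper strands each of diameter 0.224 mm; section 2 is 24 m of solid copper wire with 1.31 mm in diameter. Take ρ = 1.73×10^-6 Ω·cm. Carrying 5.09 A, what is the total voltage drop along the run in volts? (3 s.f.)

ρ = 1.73×10^-6 Ω·cm = 1.73×10^-8 Ω·m
Section 1: A_strand = π(1.1200e-04)² = 3.941e-08 m²; R₁ = ρL/(N·A_s) = (1.73×10^-8)(32.9)/(37×3.941e-08) = 0.3904 Ω
Section 2: A = π(d/2)² = π(6.5500e-04 m)² = 1.348e-06 m²
R₂ = (1.73×10^-8)(24)/(1.348e-06) = 0.3081 Ω
R = R₁ + R₂ = 0.6984 Ω
V = IR = 5.09 × 0.6984 = 3.55 V

3.55 V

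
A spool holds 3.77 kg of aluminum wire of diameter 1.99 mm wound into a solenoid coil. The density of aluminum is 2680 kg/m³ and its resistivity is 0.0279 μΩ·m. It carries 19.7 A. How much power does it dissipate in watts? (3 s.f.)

1570 W

ρ = 0.0279 μΩ·m = 2.79×10^-8 Ω·m
A = π(d/2)² = π(9.9500e-04 m)² = 3.1103e-06 m²
L = m/(density·A) = 3.77/(2680×3.1103e-06) = 452.3 m
R = ρL/A = (2.79×10^-8)(452.3)/(3.1103e-06) = 4.057 Ω
P = I²R = (19.7)² × 4.057 = 1570 W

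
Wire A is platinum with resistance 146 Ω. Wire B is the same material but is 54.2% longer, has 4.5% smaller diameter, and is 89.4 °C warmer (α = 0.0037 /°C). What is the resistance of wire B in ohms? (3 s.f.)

R ∝ ρL/d² with ρ ∝ (1+αΔT), so R_B/R_A = (1 + 54.2/100) × (1 − 4.5/100)⁻² × (1 + 0.0037×89.4)
= 1.542 × 1.097 × 1.331 = 2.25
R_B = 2.25 × 146 = 329 Ω

329 Ω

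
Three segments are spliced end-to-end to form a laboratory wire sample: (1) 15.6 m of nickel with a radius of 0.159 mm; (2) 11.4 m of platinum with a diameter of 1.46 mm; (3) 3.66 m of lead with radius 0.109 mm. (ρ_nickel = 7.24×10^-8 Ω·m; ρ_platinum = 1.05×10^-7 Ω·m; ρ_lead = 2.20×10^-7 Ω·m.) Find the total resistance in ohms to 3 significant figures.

36.5 Ω

Seg 1: A = πr² = π(1.5900e-04 m)² = 7.942e-08 m²
R_1 = (7.24×10^-8)(15.6)/(7.942e-08) = 14.22 Ω
Seg 2: A = π(d/2)² = π(7.3000e-04 m)² = 1.674e-06 m²
R_2 = (1.05×10^-7)(11.4)/(1.674e-06) = 0.715 Ω
Seg 3: A = πr² = π(1.0900e-04 m)² = 3.733e-08 m²
R_3 = (2.20×10^-7)(3.66)/(3.733e-08) = 21.57 Ω
R_total = R_1 + R_2 + R_3 = 36.5 Ω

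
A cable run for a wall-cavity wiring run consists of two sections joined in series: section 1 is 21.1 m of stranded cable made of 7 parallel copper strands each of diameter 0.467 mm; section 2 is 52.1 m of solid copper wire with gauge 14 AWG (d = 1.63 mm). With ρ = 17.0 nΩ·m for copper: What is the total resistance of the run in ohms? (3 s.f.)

ρ = 17.0 nΩ·m = 1.70×10^-8 Ω·m
Section 1: A_strand = π(2.3350e-04)² = 1.713e-07 m²; R₁ = ρL/(N·A_s) = (1.70×10^-8)(21.1)/(7×1.713e-07) = 0.2992 Ω
Section 2: A = π(1.63/2 mm)² = π(8.1500e-04 m)² = 2.087e-06 m²
R₂ = (1.70×10^-8)(52.1)/(2.087e-06) = 0.4244 Ω
R = R₁ + R₂ = 0.724 Ω

0.724 Ω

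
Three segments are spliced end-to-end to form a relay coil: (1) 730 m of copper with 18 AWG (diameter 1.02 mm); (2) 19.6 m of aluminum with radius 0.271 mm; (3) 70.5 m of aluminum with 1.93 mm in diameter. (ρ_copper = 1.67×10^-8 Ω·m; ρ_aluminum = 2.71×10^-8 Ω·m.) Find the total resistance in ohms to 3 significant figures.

17.9 Ω

Seg 1: A = π(1.02/2 mm)² = π(5.1000e-04 m)² = 8.171e-07 m²
R_1 = (1.67×10^-8)(730)/(8.171e-07) = 14.92 Ω
Seg 2: A = πr² = π(2.7100e-04 m)² = 2.307e-07 m²
R_2 = (2.71×10^-8)(19.6)/(2.307e-07) = 2.302 Ω
Seg 3: A = π(d/2)² = π(9.6500e-04 m)² = 2.926e-06 m²
R_3 = (2.71×10^-8)(70.5)/(2.926e-06) = 0.6531 Ω
R_total = R_1 + R_2 + R_3 = 17.9 Ω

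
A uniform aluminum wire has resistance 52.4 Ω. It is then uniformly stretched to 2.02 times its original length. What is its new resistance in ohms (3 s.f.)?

214 Ω

Volume constant ⇒ A' = A/k with k = 2.02. R' = ρ(kL)/(A/k) = k²R.
R' = 4.08 × 52.4 = 214 Ω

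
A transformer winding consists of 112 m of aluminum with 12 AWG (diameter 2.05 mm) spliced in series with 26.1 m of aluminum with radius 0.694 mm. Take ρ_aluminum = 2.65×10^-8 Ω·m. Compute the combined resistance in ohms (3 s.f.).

1.36 Ω

Segment 1: A = π(2.05/2 mm)² = π(1.0250e-03 m)² = 3.301e-06 m²
R₁ = ρL/A = (2.65×10^-8)(112)/(3.301e-06) = 0.8992 Ω
Segment 2: A = πr² = π(6.9400e-04 m)² = 1.513e-06 m²
R₂ = (2.65×10^-8)(26.1)/(1.513e-06) = 0.4571 Ω
R = R₁ + R₂ = 1.36 Ω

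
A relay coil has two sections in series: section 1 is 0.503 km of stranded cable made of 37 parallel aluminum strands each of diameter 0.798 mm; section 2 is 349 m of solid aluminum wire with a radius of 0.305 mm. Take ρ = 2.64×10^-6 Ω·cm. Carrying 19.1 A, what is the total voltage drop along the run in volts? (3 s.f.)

ρ = 2.64×10^-6 Ω·cm = 2.64×10^-8 Ω·m
Section 1: A_strand = π(3.9900e-04)² = 5.001e-07 m²; R₁ = ρL/(N·A_s) = (2.64×10^-8)(503)/(37×5.001e-07) = 0.7176 Ω
Section 2: A = πr² = π(3.0500e-04 m)² = 2.922e-07 m²
R₂ = (2.64×10^-8)(349)/(2.922e-07) = 31.53 Ω
R = R₁ + R₂ = 32.24 Ω
V = IR = 19.1 × 32.24 = 616 V

616 V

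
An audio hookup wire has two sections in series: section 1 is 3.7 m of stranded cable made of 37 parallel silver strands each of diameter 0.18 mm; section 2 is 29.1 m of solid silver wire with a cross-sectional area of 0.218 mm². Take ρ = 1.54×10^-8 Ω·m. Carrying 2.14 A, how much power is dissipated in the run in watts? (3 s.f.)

9.69 W

Section 1: A_strand = π(9.0000e-05)² = 2.545e-08 m²; R₁ = ρL/(N·A_s) = (1.54×10^-8)(3.7)/(37×2.545e-08) = 0.06052 Ω
Section 2: A = 0.218 mm² = 2.180e-07 m²
R₂ = (1.54×10^-8)(29.1)/(2.180e-07) = 2.056 Ω
R = R₁ + R₂ = 2.116 Ω
P = I²R = (2.14)² × 2.116 = 9.69 W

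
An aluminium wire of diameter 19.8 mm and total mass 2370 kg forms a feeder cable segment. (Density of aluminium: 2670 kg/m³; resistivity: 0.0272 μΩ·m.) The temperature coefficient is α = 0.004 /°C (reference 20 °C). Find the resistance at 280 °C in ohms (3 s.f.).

0.520 Ω

ρ = 0.0272 μΩ·m = 2.72×10^-8 Ω·m
A = π(d/2)² = π(9.9000e-03 m)² = 3.0791e-04 m²
L = m/(density·A) = 2370/(2670×3.0791e-04) = 2883 m
R = ρL/A = (2.72×10^-8)(2883)/(3.0791e-04) = 0.2547 Ω
R(280 °C) = 0.2547 × (1 + 0.004×260) = 0.520 Ω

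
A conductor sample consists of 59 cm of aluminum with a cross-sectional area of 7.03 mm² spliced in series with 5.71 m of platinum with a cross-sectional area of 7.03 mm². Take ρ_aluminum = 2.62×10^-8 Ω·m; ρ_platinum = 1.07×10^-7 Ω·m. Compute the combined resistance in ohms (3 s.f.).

Segment 1: A = 7.03 mm² = 7.030e-06 m²
R₁ = ρL/A = (2.62×10^-8)(0.59)/(7.030e-06) = 0.002199 Ω
R₂ = (1.07×10^-7)(5.71)/(7.030e-06) = 0.08691 Ω
R = R₁ + R₂ = 0.0891 Ω

0.0891 Ω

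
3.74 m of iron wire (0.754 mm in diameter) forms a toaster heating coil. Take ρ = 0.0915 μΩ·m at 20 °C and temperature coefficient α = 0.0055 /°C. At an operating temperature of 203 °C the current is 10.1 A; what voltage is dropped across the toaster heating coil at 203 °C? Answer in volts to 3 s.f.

15.5 V

ρ = 0.0915 μΩ·m = 9.15×10^-8 Ω·m
A = π(d/2)² = π(3.7700e-04 m)² = 4.465e-07 m²
R₍20₎ = ρL/A = (9.15×10^-8)(3.74)/(4.465e-07) = 0.7664 Ω
R₍203₎ = R₍20₎(1 + αΔT) = 0.7664 × (1 + 0.0055×183) = 1.538 Ω
V = IR = 10.1 × 1.538 = 15.5 V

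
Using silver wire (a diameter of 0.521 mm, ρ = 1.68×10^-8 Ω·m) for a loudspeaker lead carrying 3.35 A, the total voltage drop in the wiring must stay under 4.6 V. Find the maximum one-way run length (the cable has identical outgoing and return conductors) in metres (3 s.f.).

A = π(d/2)² = π(2.6050e-04 m)² = 2.132e-07 m²
L_max = V_max·A/(2·ρI) = (4.6)(2.132e-07)/(2×1.68×10^-8×3.35) = 8.71 m

8.71 m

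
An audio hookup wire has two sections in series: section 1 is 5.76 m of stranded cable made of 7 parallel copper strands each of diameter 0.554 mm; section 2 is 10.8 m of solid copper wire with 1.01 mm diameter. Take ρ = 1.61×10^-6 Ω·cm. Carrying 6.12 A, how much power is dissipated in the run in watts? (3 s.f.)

ρ = 1.61×10^-6 Ω·cm = 1.61×10^-8 Ω·m
Section 1: A_strand = π(2.7700e-04)² = 2.411e-07 m²; R₁ = ρL/(N·A_s) = (1.61×10^-8)(5.76)/(7×2.411e-07) = 0.05496 Ω
Section 2: A = π(d/2)² = π(5.0500e-04 m)² = 8.012e-07 m²
R₂ = (1.61×10^-8)(10.8)/(8.012e-07) = 0.217 Ω
R = R₁ + R₂ = 0.272 Ω
P = I²R = (6.12)² × 0.272 = 10.2 W

10.2 W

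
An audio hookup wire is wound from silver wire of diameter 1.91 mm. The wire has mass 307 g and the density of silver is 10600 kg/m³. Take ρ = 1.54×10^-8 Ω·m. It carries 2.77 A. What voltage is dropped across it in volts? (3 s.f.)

A = π(d/2)² = π(9.5500e-04 m)² = 2.8652e-06 m²
L = m/(density·A) = 0.307/(10600×2.8652e-06) = 10.11 m
R = ρL/A = (1.54×10^-8)(10.11)/(2.8652e-06) = 0.05433 Ω
V = IR = 2.77 × 0.05433 = 0.150 V

0.150 V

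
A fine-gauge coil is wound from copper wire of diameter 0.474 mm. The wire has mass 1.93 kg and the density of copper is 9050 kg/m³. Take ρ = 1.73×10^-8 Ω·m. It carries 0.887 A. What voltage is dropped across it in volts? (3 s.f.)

105 V

A = π(d/2)² = π(2.3700e-04 m)² = 1.7646e-07 m²
L = m/(density·A) = 1.93/(9050×1.7646e-07) = 1209 m
R = ρL/A = (1.73×10^-8)(1209)/(1.7646e-07) = 118.5 Ω
V = IR = 0.887 × 118.5 = 105 V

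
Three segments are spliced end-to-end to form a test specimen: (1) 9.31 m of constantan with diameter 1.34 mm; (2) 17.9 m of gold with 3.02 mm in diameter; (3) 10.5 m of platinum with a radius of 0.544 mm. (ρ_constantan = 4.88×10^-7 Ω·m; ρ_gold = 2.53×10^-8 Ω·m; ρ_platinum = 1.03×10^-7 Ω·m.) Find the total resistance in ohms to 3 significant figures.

4.45 Ω

Seg 1: A = π(d/2)² = π(6.7000e-04 m)² = 1.410e-06 m²
R_1 = (4.88×10^-7)(9.31)/(1.410e-06) = 3.222 Ω
Seg 2: A = π(d/2)² = π(1.5100e-03 m)² = 7.163e-06 m²
R_2 = (2.53×10^-8)(17.9)/(7.163e-06) = 0.06322 Ω
Seg 3: A = πr² = π(5.4400e-04 m)² = 9.297e-07 m²
R_3 = (1.03×10^-7)(10.5)/(9.297e-07) = 1.163 Ω
R_total = R_1 + R_2 + R_3 = 4.45 Ω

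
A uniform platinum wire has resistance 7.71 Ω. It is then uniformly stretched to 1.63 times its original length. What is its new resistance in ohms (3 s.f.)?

20.5 Ω

Volume constant ⇒ A' = A/k with k = 1.63. R' = ρ(kL)/(A/k) = k²R.
R' = 2.657 × 7.71 = 20.5 Ω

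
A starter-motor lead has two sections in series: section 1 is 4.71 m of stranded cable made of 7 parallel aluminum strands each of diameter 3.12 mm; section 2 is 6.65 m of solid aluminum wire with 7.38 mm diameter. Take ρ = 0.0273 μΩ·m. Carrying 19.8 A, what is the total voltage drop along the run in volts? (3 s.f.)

ρ = 0.0273 μΩ·m = 2.73×10^-8 Ω·m
Section 1: A_strand = π(1.5600e-03)² = 7.645e-06 m²; R₁ = ρL/(N·A_s) = (2.73×10^-8)(4.71)/(7×7.645e-06) = 0.002403 Ω
Section 2: A = π(d/2)² = π(3.6900e-03 m)² = 4.278e-05 m²
R₂ = (2.73×10^-8)(6.65)/(4.278e-05) = 0.004244 Ω
R = R₁ + R₂ = 0.006647 Ω
V = IR = 19.8 × 0.006647 = 0.132 V

0.132 V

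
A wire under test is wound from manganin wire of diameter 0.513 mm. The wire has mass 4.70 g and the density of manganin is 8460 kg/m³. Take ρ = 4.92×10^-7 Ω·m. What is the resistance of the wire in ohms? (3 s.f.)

A = π(d/2)² = π(2.5650e-04 m)² = 2.0669e-07 m²
L = m/(density·A) = 0.0047/(8460×2.0669e-07) = 2.688 m
R = ρL/A = (4.92×10^-7)(2.688)/(2.0669e-07) = 6.40 Ω

6.40 Ω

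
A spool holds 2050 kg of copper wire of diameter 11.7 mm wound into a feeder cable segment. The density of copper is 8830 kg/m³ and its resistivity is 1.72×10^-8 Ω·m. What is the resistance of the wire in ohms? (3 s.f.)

0.345 Ω

A = π(d/2)² = π(5.8500e-03 m)² = 1.0751e-04 m²
L = m/(density·A) = 2050/(8830×1.0751e-04) = 2159 m
R = ρL/A = (1.72×10^-8)(2159)/(1.0751e-04) = 0.345 Ω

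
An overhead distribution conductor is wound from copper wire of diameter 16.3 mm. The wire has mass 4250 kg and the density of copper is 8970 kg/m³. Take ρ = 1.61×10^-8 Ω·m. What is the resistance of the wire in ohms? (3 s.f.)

A = π(d/2)² = π(8.1500e-03 m)² = 2.0867e-04 m²
L = m/(density·A) = 4250/(8970×2.0867e-04) = 2271 m
R = ρL/A = (1.61×10^-8)(2271)/(2.0867e-04) = 0.175 Ω

0.175 Ω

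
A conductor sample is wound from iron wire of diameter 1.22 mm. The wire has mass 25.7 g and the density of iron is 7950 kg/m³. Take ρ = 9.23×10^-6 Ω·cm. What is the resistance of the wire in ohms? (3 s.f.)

0.218 Ω

ρ = 9.23×10^-6 Ω·cm = 9.23×10^-8 Ω·m
A = π(d/2)² = π(6.1000e-04 m)² = 1.1690e-06 m²
L = m/(density·A) = 0.0257/(7950×1.1690e-06) = 2.765 m
R = ρL/A = (9.23×10^-8)(2.765)/(1.1690e-06) = 0.218 Ω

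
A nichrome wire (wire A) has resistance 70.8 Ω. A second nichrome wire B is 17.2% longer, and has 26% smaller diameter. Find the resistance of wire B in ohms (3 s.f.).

R ∝ L/d², so R_B/R_A = (1 + 17.2/100) × (1 − 26/100)⁻²
= 1.172 × 1.826 = 2.14
R_B = 2.14 × 70.8 = 152 Ω

152 Ω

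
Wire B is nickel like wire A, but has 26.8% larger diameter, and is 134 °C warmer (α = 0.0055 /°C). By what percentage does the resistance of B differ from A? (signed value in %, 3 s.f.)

8.03%

R ∝ ρL/d² with ρ ∝ (1+αΔT), so R_B/R_A = (1 + 26.8/100)⁻² × (1 + 0.0055×134)
= 0.622 × 1.737 = 1.08
(R_B − R_A)/R_A = 1.08 − 1 = 8.03%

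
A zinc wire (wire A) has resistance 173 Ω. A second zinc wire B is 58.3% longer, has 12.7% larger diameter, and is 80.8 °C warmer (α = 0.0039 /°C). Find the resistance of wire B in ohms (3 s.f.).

R ∝ ρL/d² with ρ ∝ (1+αΔT), so R_B/R_A = (1 + 58.3/100) × (1 + 12.7/100)⁻² × (1 + 0.0039×80.8)
= 1.583 × 0.7873 × 1.315 = 1.639
R_B = 1.639 × 173 = 284 Ω

284 Ω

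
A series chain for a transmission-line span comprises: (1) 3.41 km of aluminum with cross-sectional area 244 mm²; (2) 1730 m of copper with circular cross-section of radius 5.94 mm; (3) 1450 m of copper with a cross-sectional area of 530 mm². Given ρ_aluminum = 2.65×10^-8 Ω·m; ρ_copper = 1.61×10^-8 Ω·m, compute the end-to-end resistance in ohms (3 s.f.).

0.666 Ω

Seg 1: A = 244 mm² = 2.440e-04 m²
R_1 = (2.65×10^-8)(3410)/(2.440e-04) = 0.3703 Ω
Seg 2: A = πr² = π(5.9400e-03 m)² = 1.108e-04 m²
R_2 = (1.61×10^-8)(1730)/(1.108e-04) = 0.2513 Ω
Seg 3: A = 530 mm² = 5.300e-04 m²
R_3 = (1.61×10^-8)(1450)/(5.300e-04) = 0.04405 Ω
R_total = R_1 + R_2 + R_3 = 0.666 Ω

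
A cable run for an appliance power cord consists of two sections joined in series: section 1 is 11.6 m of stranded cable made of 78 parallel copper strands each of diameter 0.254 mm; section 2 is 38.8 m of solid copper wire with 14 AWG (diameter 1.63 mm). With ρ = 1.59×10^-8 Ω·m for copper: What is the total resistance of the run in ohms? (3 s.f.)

Section 1: A_strand = π(1.2700e-04)² = 5.067e-08 m²; R₁ = ρL/(N·A_s) = (1.59×10^-8)(11.6)/(78×5.067e-08) = 0.04667 Ω
Section 2: A = π(1.63/2 mm)² = π(8.1500e-04 m)² = 2.087e-06 m²
R₂ = (1.59×10^-8)(38.8)/(2.087e-06) = 0.2956 Ω
R = R₁ + R₂ = 0.342 Ω

0.342 Ω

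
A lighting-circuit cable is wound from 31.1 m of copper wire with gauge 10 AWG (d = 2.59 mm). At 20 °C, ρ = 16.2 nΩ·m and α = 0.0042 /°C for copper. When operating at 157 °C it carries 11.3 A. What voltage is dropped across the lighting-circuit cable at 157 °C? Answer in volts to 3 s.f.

ρ = 16.2 nΩ·m = 1.62×10^-8 Ω·m
A = π(2.59/2 mm)² = π(1.2950e-03 m)² = 5.269e-06 m²
R₍20₎ = ρL/A = (1.62×10^-8)(31.1)/(5.269e-06) = 0.09563 Ω
R₍157₎ = R₍20₎(1 + αΔT) = 0.09563 × (1 + 0.0042×137) = 0.1507 Ω
V = IR = 11.3 × 0.1507 = 1.70 V

1.70 V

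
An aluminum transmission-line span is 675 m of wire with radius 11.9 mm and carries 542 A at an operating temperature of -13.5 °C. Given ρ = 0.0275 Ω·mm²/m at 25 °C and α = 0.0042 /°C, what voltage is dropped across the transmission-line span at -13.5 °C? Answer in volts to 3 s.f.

19.0 V

ρ = 0.0275 Ω·mm²/m = 2.75×10^-8 Ω·m
A = πr² = π(1.1900e-02 m)² = 4.449e-04 m²
R₍25₎ = ρL/A = (2.75×10^-8)(675)/(4.449e-04) = 0.04172 Ω
R₍-13.5₎ = R₍25₎(1 + αΔT) = 0.04172 × (1 + 0.0042×-38.5) = 0.03498 Ω
V = IR = 542 × 0.03498 = 19.0 V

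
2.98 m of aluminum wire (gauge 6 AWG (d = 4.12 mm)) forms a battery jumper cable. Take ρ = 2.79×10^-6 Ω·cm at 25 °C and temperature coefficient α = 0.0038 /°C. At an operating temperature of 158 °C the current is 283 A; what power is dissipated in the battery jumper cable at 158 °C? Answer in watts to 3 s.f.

ρ = 2.79×10^-6 Ω·cm = 2.79×10^-8 Ω·m
A = π(4.12/2 mm)² = π(2.0600e-03 m)² = 1.333e-05 m²
R₍25₎ = ρL/A = (2.79×10^-8)(2.98)/(1.333e-05) = 0.006236 Ω
R₍158₎ = R₍25₎(1 + αΔT) = 0.006236 × (1 + 0.0038×133) = 0.009388 Ω
P = I²R = (283)² × 0.009388 = 752 W

752 W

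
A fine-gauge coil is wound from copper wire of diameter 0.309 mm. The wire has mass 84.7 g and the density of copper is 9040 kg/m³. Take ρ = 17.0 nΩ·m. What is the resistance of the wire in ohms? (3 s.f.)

ρ = 17.0 nΩ·m = 1.70×10^-8 Ω·m
A = π(d/2)² = π(1.5450e-04 m)² = 7.4991e-08 m²
L = m/(density·A) = 0.0847/(9040×7.4991e-08) = 124.9 m
R = ρL/A = (1.70×10^-8)(124.9)/(7.4991e-08) = 28.3 Ω

28.3 Ω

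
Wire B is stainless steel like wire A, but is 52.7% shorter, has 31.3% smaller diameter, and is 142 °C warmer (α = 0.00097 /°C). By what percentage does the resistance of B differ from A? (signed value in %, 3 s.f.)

14.0%

R ∝ ρL/d² with ρ ∝ (1+αΔT), so R_B/R_A = (1 − 52.7/100) × (1 − 31.3/100)⁻² × (1 + 0.00097×142)
= 0.473 × 2.119 × 1.138 = 1.14
(R_B − R_A)/R_A = 1.14 − 1 = 14.0%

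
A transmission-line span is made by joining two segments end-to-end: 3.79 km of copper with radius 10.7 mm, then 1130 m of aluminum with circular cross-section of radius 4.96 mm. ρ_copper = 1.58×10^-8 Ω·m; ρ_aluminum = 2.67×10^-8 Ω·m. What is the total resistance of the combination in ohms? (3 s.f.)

0.557 Ω

Segment 1: A = πr² = π(1.0700e-02 m)² = 3.597e-04 m²
R₁ = ρL/A = (1.58×10^-8)(3790)/(3.597e-04) = 0.1665 Ω
Segment 2: A = πr² = π(4.9600e-03 m)² = 7.729e-05 m²
R₂ = (2.67×10^-8)(1130)/(7.729e-05) = 0.3904 Ω
R = R₁ + R₂ = 0.557 Ω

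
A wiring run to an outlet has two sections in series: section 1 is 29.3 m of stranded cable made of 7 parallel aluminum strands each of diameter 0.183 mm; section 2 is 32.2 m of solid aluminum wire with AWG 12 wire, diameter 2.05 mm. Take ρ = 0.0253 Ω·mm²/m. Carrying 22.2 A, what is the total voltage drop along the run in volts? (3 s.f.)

94.9 V

ρ = 0.0253 Ω·mm²/m = 2.53×10^-8 Ω·m
Section 1: A_strand = π(9.1500e-05)² = 2.630e-08 m²; R₁ = ρL/(N·A_s) = (2.53×10^-8)(29.3)/(7×2.630e-08) = 4.026 Ω
Section 2: A = π(2.05/2 mm)² = π(1.0250e-03 m)² = 3.301e-06 m²
R₂ = (2.53×10^-8)(32.2)/(3.301e-06) = 0.2468 Ω
R = R₁ + R₂ = 4.273 Ω
V = IR = 22.2 × 4.273 = 94.9 V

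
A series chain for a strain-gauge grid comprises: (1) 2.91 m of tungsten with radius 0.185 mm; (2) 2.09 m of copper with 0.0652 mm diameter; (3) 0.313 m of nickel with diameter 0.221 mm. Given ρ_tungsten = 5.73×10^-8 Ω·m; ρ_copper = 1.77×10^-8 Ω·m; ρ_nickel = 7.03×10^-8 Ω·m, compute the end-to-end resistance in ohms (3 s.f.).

13.2 Ω

Seg 1: A = πr² = π(1.8500e-04 m)² = 1.075e-07 m²
R_1 = (5.73×10^-8)(2.91)/(1.075e-07) = 1.551 Ω
Seg 2: A = π(d/2)² = π(3.2600e-05 m)² = 3.339e-09 m²
R_2 = (1.77×10^-8)(2.09)/(3.339e-09) = 11.08 Ω
Seg 3: A = π(d/2)² = π(1.1050e-04 m)² = 3.836e-08 m²
R_3 = (7.03×10^-8)(0.313)/(3.836e-08) = 0.5736 Ω
R_total = R_1 + R_2 + R_3 = 13.2 Ω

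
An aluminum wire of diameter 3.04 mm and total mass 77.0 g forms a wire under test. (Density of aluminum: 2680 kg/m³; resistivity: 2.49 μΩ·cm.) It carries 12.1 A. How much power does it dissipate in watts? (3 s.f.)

1.99 W

ρ = 2.49 μΩ·cm = 2.49×10^-8 Ω·m
A = π(d/2)² = π(1.5200e-03 m)² = 7.2583e-06 m²
L = m/(density·A) = 0.077/(2680×7.2583e-06) = 3.958 m
R = ρL/A = (2.49×10^-8)(3.958)/(7.2583e-06) = 0.01358 Ω
P = I²R = (12.1)² × 0.01358 = 1.99 W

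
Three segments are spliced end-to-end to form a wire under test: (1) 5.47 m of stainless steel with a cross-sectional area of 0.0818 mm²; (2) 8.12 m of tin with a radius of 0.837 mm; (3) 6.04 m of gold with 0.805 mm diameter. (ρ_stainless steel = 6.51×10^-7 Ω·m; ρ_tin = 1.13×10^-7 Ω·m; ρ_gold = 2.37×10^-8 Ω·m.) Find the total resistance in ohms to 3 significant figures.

44.2 Ω

Seg 1: A = 0.0818 mm² = 8.180e-08 m²
R_1 = (6.51×10^-7)(5.47)/(8.180e-08) = 43.53 Ω
Seg 2: A = πr² = π(8.3700e-04 m)² = 2.201e-06 m²
R_2 = (1.13×10^-7)(8.12)/(2.201e-06) = 0.4169 Ω
Seg 3: A = π(d/2)² = π(4.0250e-04 m)² = 5.090e-07 m²
R_3 = (2.37×10^-8)(6.04)/(5.090e-07) = 0.2813 Ω
R_total = R_1 + R_2 + R_3 = 44.2 Ω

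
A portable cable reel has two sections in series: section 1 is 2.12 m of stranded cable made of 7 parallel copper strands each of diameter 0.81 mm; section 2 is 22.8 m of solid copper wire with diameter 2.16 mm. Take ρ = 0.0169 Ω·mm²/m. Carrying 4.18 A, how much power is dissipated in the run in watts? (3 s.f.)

ρ = 0.0169 Ω·mm²/m = 1.69×10^-8 Ω·m
Section 1: A_strand = π(4.0500e-04)² = 5.153e-07 m²; R₁ = ρL/(N·A_s) = (1.69×10^-8)(2.12)/(7×5.153e-07) = 0.009933 Ω
Section 2: A = π(d/2)² = π(1.0800e-03 m)² = 3.664e-06 m²
R₂ = (1.69×10^-8)(22.8)/(3.664e-06) = 0.1052 Ω
R = R₁ + R₂ = 0.1151 Ω
P = I²R = (4.18)² × 0.1151 = 2.01 W

2.01 W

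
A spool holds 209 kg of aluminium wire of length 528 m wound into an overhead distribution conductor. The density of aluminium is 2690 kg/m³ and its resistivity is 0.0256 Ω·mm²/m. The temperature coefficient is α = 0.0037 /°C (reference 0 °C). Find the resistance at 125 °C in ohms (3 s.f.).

ρ = 0.0256 Ω·mm²/m = 2.56×10^-8 Ω·m
A = m/(density·L) = 209/(2690×528) = 1.4715e-04 m²
R = ρL/A = (2.56×10^-8)(528)/(1.4715e-04) = 0.09186 Ω
R(125 °C) = 0.09186 × (1 + 0.0037×125) = 0.134 Ω

0.134 Ω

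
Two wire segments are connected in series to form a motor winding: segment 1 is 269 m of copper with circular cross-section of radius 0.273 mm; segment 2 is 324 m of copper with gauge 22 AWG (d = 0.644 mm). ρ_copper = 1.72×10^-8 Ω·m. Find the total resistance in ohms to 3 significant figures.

Segment 1: A = πr² = π(2.7300e-04 m)² = 2.341e-07 m²
R₁ = ρL/A = (1.72×10^-8)(269)/(2.341e-07) = 19.76 Ω
Segment 2: A = π(0.644/2 mm)² = π(3.2200e-04 m)² = 3.257e-07 m²
R₂ = (1.72×10^-8)(324)/(3.257e-07) = 17.11 Ω
R = R₁ + R₂ = 36.9 Ω

36.9 Ω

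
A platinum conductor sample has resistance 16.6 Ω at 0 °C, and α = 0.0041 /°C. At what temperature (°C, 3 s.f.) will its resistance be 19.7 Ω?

R = R₀(1 + α(T − T₀)) ⇒ T = T₀ + (R/R₀ − 1)/α
T = 0 + (19.7/16.6 − 1)/0.0041 = 0 + (0.1867)/0.0041 = 45.5 °C

45.5 °C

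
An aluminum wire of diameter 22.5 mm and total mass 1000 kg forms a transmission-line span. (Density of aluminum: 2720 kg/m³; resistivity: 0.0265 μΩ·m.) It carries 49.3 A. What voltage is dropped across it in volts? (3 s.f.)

3.04 V

ρ = 0.0265 μΩ·m = 2.65×10^-8 Ω·m
A = π(d/2)² = π(1.1250e-02 m)² = 3.9761e-04 m²
L = m/(density·A) = 1000/(2720×3.9761e-04) = 924.6 m
R = ρL/A = (2.65×10^-8)(924.6)/(3.9761e-04) = 0.06163 Ω
V = IR = 49.3 × 0.06163 = 3.04 V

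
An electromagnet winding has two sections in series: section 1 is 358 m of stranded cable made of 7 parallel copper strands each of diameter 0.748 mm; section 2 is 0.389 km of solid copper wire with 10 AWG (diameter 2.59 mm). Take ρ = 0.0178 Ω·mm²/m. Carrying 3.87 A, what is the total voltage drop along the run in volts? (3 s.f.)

13.1 V

ρ = 0.0178 Ω·mm²/m = 1.78×10^-8 Ω·m
Section 1: A_strand = π(3.7400e-04)² = 4.394e-07 m²; R₁ = ρL/(N·A_s) = (1.78×10^-8)(358)/(7×4.394e-07) = 2.072 Ω
Section 2: A = π(2.59/2 mm)² = π(1.2950e-03 m)² = 5.269e-06 m²
R₂ = (1.78×10^-8)(389)/(5.269e-06) = 1.314 Ω
R = R₁ + R₂ = 3.386 Ω
V = IR = 3.87 × 3.386 = 13.1 V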